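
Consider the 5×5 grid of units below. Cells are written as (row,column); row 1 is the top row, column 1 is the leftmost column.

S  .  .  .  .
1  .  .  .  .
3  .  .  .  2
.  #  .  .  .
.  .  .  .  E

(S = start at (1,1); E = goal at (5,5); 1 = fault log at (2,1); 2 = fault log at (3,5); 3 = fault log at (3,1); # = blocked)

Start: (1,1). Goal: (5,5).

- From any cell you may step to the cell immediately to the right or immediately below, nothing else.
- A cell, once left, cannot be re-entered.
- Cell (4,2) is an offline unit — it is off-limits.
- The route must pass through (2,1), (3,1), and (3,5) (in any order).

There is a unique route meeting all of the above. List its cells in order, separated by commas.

(1,1), (2,1), (3,1), (3,2), (3,3), (3,4), (3,5), (4,5), (5,5)

Moves only go right or down, so the column and row indices never decrease.
Route from (1,1): down 2 to (3,1), right 4 to (3,5), down 2 to (5,5) — 8 moves in all.
Check: all required cells visited.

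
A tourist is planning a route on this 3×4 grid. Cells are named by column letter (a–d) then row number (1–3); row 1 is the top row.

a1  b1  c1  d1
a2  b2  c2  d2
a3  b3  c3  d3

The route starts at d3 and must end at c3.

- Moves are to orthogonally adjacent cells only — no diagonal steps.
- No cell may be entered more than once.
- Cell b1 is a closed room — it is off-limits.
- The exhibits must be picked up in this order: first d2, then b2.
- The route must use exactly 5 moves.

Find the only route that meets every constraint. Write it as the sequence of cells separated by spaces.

d3 d2 c2 b2 b3 c3

The waypoints must appear in the order d2, b2, with no cell reused.
Route from d3: up to d2, 2× left (reaching b2), down to b3, right to c3 — 5 moves in all.
Check: order respected (d2 at step 1, b2 at step 3); 5 moves as required.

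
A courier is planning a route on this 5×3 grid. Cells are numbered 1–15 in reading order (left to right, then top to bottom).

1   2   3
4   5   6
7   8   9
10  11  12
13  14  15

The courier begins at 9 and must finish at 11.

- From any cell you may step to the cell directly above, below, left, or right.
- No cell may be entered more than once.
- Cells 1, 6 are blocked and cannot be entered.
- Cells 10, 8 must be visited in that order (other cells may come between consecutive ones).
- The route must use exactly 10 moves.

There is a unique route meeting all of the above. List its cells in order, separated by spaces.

The waypoints must appear in the order 10, 8, with no cell reused.
Route from 9: down 2 to 15, left 2 to 13, up 3 to 4, right 1 to 5, down 2 to 11 — 10 moves in all.
Check: order respected (10 at step 5, 8 at step 9); 10 moves as required.

9 12 15 14 13 10 7 4 5 8 11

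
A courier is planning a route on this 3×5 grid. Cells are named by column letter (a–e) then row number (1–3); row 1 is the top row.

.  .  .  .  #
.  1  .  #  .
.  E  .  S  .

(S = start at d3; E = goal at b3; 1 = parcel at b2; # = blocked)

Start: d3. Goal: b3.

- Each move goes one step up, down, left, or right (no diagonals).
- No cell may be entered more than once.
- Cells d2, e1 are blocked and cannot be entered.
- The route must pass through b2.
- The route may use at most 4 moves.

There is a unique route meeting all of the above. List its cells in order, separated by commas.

The 4-move cap with required stops at b2 leaves no slack for detours.
Route from d3: left 1 to c3, up 1 to c2, left 1 to b2, down 1 to b3 — 4 moves in all.
Check: all required cells visited; 4 ≤ 4 moves.

d3, c3, c2, b2, b3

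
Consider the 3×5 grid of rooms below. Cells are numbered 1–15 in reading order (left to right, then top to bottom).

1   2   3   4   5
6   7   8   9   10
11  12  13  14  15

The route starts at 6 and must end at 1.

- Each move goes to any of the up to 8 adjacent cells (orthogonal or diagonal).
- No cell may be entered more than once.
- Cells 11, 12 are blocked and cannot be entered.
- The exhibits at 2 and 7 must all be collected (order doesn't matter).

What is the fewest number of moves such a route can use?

3

Any route passes through 2 and 7 in some order between 6 and 1. Summing Chebyshev distances along each leg and taking the cheapest ordering (6 → 7 → 2 → 1) gives a lower bound of 1 + 1 + 1 = 3 moves.
A route of 3 moves achieves this: 6 → 2 → 7 → 1.
Since 3 matches the lower bound, it is optimal.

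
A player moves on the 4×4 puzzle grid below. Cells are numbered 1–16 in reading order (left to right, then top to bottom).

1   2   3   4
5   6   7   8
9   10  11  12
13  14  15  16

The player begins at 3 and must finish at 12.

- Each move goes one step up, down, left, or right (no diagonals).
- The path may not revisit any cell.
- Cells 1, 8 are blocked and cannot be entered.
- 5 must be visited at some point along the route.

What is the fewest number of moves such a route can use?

Any route passes through 5 somewhere between 3 and 12. Summing Manhattan distances along the two legs (3 → 5 → 12) gives a lower bound of 3 + 4 = 7 moves.
A route of 7 moves achieves this: 3 → 7 → 6 → 5 → 9 → 10 → 11 → 12.
Since 7 matches the lower bound, it is optimal.

7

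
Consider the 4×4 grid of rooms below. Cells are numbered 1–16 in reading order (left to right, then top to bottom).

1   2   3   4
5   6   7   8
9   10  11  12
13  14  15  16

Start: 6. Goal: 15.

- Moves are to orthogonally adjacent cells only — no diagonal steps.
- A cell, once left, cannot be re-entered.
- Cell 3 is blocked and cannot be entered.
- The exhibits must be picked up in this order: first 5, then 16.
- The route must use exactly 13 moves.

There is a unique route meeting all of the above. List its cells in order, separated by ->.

6 -> 2 -> 1 -> 5 -> 9 -> 13 -> 14 -> 10 -> 11 -> 7 -> 8 -> 12 -> 16 -> 15

The waypoints must appear in the order 5, 16, with no cell reused.
Route from 6: up to 2, left to 1, 3× down (reaching 13), right to 14, up to 10, right to 11, up to 7, right to 8, 2× down (reaching 16), left to 15 — 13 moves in all.
Check: order respected (5 at step 3, 16 at step 12); 13 moves as required.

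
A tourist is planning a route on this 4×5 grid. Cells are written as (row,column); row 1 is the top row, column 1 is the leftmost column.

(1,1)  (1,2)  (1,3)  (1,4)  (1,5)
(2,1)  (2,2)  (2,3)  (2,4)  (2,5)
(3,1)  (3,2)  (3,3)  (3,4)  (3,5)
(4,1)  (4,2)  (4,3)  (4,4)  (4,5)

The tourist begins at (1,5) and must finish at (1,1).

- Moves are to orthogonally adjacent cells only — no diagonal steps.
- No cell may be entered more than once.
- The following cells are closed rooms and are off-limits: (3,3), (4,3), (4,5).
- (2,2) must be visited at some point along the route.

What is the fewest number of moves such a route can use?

Any route passes through (2,2) somewhere between (1,5) and (1,1). Summing Manhattan distances along the two legs ((1,5) → (2,2) → (1,1)) gives a lower bound of 4 + 2 = 6 moves.
A route of 6 moves achieves this: (1,5) → (2,5) → (2,4) → (2,3) → (2,2) → (1,2) → (1,1).
Since 6 matches the lower bound, it is optimal.

6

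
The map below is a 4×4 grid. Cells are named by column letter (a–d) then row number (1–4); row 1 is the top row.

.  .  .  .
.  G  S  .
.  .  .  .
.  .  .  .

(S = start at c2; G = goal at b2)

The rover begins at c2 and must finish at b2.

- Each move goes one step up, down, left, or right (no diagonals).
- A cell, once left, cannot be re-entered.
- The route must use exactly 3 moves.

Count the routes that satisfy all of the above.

2

Need simple routes of exactly 3 moves from c2 to b2 (Manhattan distance 1, so 1 moves are spent on a detour and 1 undoing it).
Enumerating: c2 c1 b1 b2 | c2 c3 b3 b2.
That gives 2 routes.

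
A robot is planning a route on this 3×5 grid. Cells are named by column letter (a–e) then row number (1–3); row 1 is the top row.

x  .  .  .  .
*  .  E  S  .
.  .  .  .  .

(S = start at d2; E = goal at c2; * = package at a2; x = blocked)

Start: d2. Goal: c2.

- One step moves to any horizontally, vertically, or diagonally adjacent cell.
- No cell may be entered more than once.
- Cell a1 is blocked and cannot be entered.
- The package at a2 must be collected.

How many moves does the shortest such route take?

5

Any route passes through a2 somewhere between d2 and c2. Summing Chebyshev distances along the two legs (d2 → a2 → c2) gives a lower bound of 3 + 2 = 5 moves.
A route of 5 moves achieves this: d2 → c1 → b1 → a2 → b2 → c2.
Since 5 matches the lower bound, it is optimal.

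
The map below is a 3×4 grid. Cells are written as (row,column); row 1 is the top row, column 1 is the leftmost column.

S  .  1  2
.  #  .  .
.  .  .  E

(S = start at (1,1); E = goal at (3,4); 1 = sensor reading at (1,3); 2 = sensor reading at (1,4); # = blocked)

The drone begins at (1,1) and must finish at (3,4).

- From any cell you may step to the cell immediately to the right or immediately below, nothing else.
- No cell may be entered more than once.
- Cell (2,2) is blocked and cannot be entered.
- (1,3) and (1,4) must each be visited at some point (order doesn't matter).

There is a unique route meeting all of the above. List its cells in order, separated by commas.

Moves only go right or down, so the column and row indices never decrease.
Route from (1,1): 3× right (reaching (1,4)), 2× down (reaching (3,4)) — 5 moves in all.
Check: all required cells visited.

(1,1), (1,2), (1,3), (1,4), (2,4), (3,4)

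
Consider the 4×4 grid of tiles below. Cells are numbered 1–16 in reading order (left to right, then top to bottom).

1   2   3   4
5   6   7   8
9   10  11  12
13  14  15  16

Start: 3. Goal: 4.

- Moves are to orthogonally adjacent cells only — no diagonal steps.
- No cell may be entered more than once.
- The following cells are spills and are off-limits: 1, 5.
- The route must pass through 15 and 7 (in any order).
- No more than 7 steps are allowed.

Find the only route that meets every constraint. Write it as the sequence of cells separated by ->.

3 -> 7 -> 11 -> 15 -> 16 -> 12 -> 8 -> 4

The budget equals the shortest possible length, so every move has to be on a shortest route through the required cells.
Route from 3: down 3 to 15, right 1 to 16, up 3 to 4 — 7 moves in all.
Check: all required cells visited; 7 ≤ 7 moves.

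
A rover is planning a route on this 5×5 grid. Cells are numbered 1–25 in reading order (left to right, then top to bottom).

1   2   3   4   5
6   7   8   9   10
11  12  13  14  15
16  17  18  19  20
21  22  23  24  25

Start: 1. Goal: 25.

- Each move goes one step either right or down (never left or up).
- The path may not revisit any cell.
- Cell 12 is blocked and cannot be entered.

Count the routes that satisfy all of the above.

40

A right/down-only route from 1 to 25 makes exactly 4 down-moves and 4 right-moves in some order.
With no other constraints that would be C(8,4) = 70 routes.
Subtract routes through each blocked cell (inclusion–exclusion for overlaps): − through 12: 30 → 40.
That gives 40 routes.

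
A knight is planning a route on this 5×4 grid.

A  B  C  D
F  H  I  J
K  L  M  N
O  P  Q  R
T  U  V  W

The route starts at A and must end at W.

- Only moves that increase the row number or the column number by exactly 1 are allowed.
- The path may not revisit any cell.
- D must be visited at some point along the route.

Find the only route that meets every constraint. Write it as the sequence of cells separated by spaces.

Moves only go right or down, so the column and row indices never decrease.
Route from A: 3× right (reaching D), 4× down (reaching W) — 7 moves in all.
Check: all required cells visited.

A B C D J N R W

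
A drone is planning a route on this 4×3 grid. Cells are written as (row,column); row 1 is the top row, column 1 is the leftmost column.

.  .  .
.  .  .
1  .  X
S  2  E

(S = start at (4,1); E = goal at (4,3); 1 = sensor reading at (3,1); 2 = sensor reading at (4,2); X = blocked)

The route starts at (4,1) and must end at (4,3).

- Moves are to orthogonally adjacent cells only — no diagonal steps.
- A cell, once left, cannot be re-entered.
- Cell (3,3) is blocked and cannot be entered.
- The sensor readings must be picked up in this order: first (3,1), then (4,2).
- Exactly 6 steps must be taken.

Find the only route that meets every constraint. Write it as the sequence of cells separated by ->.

The waypoints must appear in the order (3,1), (4,2), with no cell reused.
Route from (4,1): up 2 to (2,1), right 1 to (2,2), down 2 to (4,2), right 1 to (4,3) — 6 moves in all.
Check: order respected (1 at step 1, 2 at step 5); 6 moves as required.

(4,1) -> (3,1) -> (2,1) -> (2,2) -> (3,2) -> (4,2) -> (4,3)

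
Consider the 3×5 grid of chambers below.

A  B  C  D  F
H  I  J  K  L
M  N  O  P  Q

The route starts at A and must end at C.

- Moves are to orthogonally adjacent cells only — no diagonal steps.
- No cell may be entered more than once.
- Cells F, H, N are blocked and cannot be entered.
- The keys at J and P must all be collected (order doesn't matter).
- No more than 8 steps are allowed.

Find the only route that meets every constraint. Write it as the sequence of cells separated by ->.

Any route must reach J and P and still end at C within 8 moves, so the order of the required stops is forced.
Route from A: right 1 to B, down 1 to I, right 1 to J, down 1 to O, right 1 to P, up 2 to D, left 1 to C — 8 moves in all.
Check: all required cells visited; 8 ≤ 8 moves.

A -> B -> I -> J -> O -> P -> K -> D -> C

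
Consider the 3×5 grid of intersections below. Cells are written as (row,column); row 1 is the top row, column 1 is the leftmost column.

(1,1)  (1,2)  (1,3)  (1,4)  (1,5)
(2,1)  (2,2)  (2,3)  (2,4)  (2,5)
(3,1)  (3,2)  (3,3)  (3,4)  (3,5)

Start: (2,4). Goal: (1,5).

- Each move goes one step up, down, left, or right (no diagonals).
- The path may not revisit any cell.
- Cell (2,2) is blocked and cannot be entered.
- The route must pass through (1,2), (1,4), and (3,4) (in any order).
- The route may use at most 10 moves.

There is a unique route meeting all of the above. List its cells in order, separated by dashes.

The budget equals the shortest possible length, so every move has to be on a shortest route through the required cells.
Route from (2,4): down to (3,4), 3× left (reaching (3,1)), 2× up (reaching (1,1)), 4× right (reaching (1,5)) — 10 moves in all.
Check: all required cells visited; 10 ≤ 10 moves.

(2,4) - (3,4) - (3,3) - (3,2) - (3,1) - (2,1) - (1,1) - (1,2) - (1,3) - (1,4) - (1,5)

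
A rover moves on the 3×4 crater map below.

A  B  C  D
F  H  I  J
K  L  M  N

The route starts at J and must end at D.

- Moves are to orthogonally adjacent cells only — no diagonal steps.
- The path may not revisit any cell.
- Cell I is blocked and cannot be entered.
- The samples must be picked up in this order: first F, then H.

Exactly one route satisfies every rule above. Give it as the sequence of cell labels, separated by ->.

The waypoints must appear in the order F, H, with no cell reused.
Route from J: down 1 to N, left 3 to K, up 1 to F, right 1 to H, up 1 to B, right 2 to D — 9 moves in all.
Check: order respected (F at step 5, H at step 6).

J -> N -> M -> L -> K -> F -> H -> B -> C -> D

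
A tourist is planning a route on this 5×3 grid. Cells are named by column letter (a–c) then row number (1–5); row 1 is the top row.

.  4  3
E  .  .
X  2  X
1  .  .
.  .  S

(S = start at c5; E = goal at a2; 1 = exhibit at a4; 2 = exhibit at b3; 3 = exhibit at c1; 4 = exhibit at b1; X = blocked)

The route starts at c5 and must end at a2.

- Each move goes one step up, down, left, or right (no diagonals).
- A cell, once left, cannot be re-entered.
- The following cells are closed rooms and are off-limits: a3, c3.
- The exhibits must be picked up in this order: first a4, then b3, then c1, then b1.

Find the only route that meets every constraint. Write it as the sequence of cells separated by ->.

The waypoints must appear in the order a4, b3, c1, b1, with no cell reused.
Route from c5: left 2 to a5, up 1 to a4, right 1 to b4, up 2 to b2, right 1 to c2, up 1 to c1, left 2 to a1, down 1 to a2 — 11 moves in all.
Check: order respected (1 at step 3, 2 at step 5, 3 at step 8, 4 at step 9).

c5 -> b5 -> a5 -> a4 -> b4 -> b3 -> b2 -> c2 -> c1 -> b1 -> a1 -> a2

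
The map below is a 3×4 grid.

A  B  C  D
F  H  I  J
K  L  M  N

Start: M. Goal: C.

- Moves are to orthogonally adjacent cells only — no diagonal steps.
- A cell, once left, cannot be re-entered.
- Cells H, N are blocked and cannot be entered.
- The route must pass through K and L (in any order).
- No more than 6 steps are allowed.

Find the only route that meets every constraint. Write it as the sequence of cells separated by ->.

The budget equals the shortest possible length, so every move has to be on a shortest route through the required cells.
Route from M: 2× left (reaching K), 2× up (reaching A), 2× right (reaching C) — 6 moves in all.
Check: all required cells visited; 6 ≤ 6 moves.

M -> L -> K -> F -> A -> B -> C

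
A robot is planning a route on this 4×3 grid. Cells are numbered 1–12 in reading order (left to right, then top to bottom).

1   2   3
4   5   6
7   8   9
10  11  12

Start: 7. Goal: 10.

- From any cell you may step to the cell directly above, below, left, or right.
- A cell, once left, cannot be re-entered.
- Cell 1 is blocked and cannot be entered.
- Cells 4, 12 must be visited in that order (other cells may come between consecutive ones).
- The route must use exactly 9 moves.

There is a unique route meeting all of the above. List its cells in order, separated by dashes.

7 - 4 - 5 - 2 - 3 - 6 - 9 - 12 - 11 - 10

The waypoints must appear in the order 4, 12, with no cell reused.
Route from 7: up to 4, right to 5, up to 2, right to 3, 3× down (reaching 12), 2× left (reaching 10) — 9 moves in all.
Check: order respected (4 at step 1, 12 at step 7); 9 moves as required.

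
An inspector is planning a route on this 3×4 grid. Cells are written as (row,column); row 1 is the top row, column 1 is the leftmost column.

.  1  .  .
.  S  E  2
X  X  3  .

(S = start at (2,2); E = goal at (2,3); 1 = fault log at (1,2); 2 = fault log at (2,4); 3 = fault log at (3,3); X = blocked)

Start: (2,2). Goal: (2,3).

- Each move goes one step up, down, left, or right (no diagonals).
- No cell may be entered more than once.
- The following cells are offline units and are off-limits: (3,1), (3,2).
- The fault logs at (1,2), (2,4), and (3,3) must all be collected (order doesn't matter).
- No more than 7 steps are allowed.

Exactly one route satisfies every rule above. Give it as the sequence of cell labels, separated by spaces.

The 7-move cap with required stops at (1,2), (2,4), (3,3) leaves no slack for detours.
Route from (2,2): up to (1,2), 2× right (reaching (1,4)), 2× down (reaching (3,4)), left to (3,3), up to (2,3) — 7 moves in all.
Check: all required cells visited; 7 ≤ 7 moves.

(2,2) (1,2) (1,3) (1,4) (2,4) (3,4) (3,3) (2,3)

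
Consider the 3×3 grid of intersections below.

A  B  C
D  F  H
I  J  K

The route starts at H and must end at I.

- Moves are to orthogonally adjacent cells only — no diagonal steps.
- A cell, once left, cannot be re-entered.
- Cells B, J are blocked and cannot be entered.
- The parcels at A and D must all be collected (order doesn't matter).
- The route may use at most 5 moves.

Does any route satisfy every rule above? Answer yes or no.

A must be visited but has only one open neighbour (D), and it is neither the start nor the goal — the route would have to enter and leave through D, re-entering it.

no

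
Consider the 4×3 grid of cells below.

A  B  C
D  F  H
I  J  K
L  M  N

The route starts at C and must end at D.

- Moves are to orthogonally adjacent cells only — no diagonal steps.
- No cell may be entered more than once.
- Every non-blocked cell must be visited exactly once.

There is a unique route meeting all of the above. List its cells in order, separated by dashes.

Need to visit all 12 open cells exactly once, starting at C and ending at D.
Cell A has only two open neighbours (D and B), so the path must pass straight through it: one of those is the cell it's entered from and the other is where it exits.
Route from C: 3× down (reaching N), 2× left (reaching L), up to I, right to J, 2× up (reaching B), left to A, down to D — 11 moves in all.
Check: all 12 open cells covered.

C - H - K - N - M - L - I - J - F - B - A - D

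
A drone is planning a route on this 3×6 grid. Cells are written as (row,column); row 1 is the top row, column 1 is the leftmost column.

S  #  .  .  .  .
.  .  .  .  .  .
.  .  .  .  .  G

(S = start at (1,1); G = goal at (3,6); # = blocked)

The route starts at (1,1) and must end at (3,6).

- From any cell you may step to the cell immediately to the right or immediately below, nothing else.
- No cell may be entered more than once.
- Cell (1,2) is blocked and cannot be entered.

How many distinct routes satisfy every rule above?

A right/down-only route from (1,1) to (3,6) makes exactly 2 down-moves and 5 right-moves in some order.
With no other constraints that would be C(7,2) = 21 routes.
Subtract routes through each blocked cell (inclusion–exclusion for overlaps): − through (1,2): 15 → 6.
That gives 6 routes.

6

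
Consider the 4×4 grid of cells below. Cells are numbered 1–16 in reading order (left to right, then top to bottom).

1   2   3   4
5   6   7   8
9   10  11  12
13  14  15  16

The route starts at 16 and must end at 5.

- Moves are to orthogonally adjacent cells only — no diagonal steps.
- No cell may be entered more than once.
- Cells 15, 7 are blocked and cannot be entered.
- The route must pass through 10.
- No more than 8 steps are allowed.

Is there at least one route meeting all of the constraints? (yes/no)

One route that works: 16 → 12 → 11 → 10 → 6 → 5.

yes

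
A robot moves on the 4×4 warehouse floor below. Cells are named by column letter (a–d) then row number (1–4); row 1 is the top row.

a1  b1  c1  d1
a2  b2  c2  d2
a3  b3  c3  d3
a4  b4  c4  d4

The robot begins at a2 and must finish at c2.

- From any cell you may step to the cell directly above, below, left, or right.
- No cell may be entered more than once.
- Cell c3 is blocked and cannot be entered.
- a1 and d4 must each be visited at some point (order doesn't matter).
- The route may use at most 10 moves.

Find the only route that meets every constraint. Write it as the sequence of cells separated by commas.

a2, a1, b1, b2, b3, b4, c4, d4, d3, d2, c2

The budget equals the shortest possible length, so every move has to be on a shortest route through the required cells.
Route from a2: up to a1, right to b1, 3× down (reaching b4), 2× right (reaching d4), 2× up (reaching d2), left to c2 — 10 moves in all.
Check: all required cells visited; 10 ≤ 10 moves.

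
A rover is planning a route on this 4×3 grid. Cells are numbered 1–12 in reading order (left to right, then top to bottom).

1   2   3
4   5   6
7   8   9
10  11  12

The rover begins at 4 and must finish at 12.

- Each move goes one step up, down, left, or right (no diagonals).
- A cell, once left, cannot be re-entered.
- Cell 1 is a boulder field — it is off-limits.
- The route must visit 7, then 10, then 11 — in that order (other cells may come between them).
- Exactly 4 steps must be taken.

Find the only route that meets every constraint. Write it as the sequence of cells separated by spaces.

4 7 10 11 12

The waypoints must appear in the order 7, 10, 11, with no cell reused.
Route from 4: 2× down (reaching 10), 2× right (reaching 12) — 4 moves in all.
Check: order respected (7 at step 1, 10 at step 2, 11 at step 3); 4 moves as required.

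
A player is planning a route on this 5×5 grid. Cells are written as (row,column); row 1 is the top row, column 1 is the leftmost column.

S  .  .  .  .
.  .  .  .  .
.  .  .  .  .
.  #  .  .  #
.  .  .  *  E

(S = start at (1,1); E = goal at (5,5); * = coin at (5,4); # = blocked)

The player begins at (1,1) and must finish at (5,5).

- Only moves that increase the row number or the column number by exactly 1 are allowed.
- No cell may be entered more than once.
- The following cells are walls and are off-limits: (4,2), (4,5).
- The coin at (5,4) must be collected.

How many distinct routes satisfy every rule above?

23

A right/down-only route from (1,1) to (5,5) makes exactly 4 down-moves and 4 right-moves in some order.
With no other constraints that would be C(8,4) = 70 routes.
Split at (5,4) and multiply the segment counts (each segment already excludes blocked cells): (1,1)→(5,4): 23; (5,4)→(5,5): 1; product = 23.
That gives 23 routes.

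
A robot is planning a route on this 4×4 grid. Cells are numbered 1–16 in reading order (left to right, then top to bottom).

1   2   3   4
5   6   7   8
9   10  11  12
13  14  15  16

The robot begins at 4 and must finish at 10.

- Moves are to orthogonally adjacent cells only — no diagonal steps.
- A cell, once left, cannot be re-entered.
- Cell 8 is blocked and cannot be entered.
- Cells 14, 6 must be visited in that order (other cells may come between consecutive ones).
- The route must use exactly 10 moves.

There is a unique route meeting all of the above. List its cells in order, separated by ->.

4 -> 3 -> 7 -> 11 -> 15 -> 14 -> 13 -> 9 -> 5 -> 6 -> 10

The waypoints must appear in the order 14, 6, with no cell reused.
Route from 4: left 1 to 3, down 3 to 15, left 2 to 13, up 2 to 5, right 1 to 6, down 1 to 10 — 10 moves in all.
Check: order respected (14 at step 5, 6 at step 9); 10 moves as required.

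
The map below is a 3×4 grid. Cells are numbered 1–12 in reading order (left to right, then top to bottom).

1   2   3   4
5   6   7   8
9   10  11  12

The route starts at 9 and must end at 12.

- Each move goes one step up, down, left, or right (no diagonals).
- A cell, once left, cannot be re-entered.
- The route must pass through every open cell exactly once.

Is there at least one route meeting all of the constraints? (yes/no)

One route that works: 9 → 5 → 1 → 2 → 6 → 10 → 11 → 7 → 3 → 4 → 8 → 12.

yes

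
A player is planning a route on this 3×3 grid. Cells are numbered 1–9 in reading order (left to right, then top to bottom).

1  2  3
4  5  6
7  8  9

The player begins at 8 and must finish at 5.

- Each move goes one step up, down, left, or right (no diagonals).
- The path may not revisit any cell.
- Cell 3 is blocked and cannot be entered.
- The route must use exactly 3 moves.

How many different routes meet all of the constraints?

2

Need simple routes of exactly 3 moves from 8 to 5 (Manhattan distance 1, so 1 moves are spent on a detour and 1 undoing it).
Enumerating: 8 7 4 5 | 8 9 6 5.
That gives 2 routes.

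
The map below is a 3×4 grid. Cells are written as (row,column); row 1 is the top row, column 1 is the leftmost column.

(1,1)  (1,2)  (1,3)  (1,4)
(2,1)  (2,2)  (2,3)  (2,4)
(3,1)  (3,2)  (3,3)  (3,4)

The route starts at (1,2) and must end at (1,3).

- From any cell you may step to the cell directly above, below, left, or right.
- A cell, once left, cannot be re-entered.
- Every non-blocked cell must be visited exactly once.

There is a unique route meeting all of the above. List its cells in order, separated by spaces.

Need to visit all 12 open cells exactly once, starting at (1,2) and ending at (1,3).
Cell (1,4) has only two open neighbours ((2,4) and (1,3)), so the path must pass straight through it: one of those is the cell it's entered from and the other is where it exits.
Route from (1,2): left to (1,1), 2× down (reaching (3,1)), right to (3,2), up to (2,2), right to (2,3), down to (3,3), right to (3,4), 2× up (reaching (1,4)), left to (1,3) — 11 moves in all.
Check: all 12 open cells covered.

(1,2) (1,1) (2,1) (3,1) (3,2) (2,2) (2,3) (3,3) (3,4) (2,4) (1,4) (1,3)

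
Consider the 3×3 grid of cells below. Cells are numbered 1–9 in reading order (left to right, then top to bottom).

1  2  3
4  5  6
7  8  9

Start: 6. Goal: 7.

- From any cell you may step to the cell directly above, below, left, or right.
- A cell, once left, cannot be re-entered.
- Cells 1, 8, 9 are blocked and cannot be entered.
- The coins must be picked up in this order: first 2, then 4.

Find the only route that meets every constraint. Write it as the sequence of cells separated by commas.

6, 3, 2, 5, 4, 7

The waypoints must appear in the order 2, 4, with no cell reused.
Route from 6: up to 3, left to 2, down to 5, left to 4, down to 7 — 5 moves in all.
Check: order respected (2 at step 2, 4 at step 4).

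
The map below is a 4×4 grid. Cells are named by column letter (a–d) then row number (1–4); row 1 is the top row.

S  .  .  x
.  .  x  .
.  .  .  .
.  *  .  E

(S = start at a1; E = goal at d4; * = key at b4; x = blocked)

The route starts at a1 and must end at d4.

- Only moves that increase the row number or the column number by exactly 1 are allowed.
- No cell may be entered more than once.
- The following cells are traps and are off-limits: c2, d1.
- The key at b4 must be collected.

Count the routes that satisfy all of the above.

4

A right/down-only route from a1 to d4 makes exactly 3 down-moves and 3 right-moves in some order.
With no other constraints that would be C(6,3) = 20 routes.
Split at b4 and multiply the segment counts (each segment already excludes blocked cells): a1→b4: 4; b4→d4: 1; product = 4.
That gives 4 routes.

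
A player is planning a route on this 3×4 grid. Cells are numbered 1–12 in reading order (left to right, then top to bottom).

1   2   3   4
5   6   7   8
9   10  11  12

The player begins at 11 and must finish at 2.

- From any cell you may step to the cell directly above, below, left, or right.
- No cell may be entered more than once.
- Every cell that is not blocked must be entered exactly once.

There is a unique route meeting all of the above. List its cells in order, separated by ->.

11 -> 12 -> 8 -> 4 -> 3 -> 7 -> 6 -> 10 -> 9 -> 5 -> 1 -> 2

Need to visit all 12 open cells exactly once, starting at 11 and ending at 2.
Cell 12 has only two open neighbours (8 and 11), so the path must pass straight through it: one of those is the cell it's entered from and the other is where it exits.
Route from 11: right to 12, 2× up (reaching 4), left to 3, down to 7, left to 6, down to 10, left to 9, 2× up (reaching 1), right to 2 — 11 moves in all.
Check: all 12 open cells covered.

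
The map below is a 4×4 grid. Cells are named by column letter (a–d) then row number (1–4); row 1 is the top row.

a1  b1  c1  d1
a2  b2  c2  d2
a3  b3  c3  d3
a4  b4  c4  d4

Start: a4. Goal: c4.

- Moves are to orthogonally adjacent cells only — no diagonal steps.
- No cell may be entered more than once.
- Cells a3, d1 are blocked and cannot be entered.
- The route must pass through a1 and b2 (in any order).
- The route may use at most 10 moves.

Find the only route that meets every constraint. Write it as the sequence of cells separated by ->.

Any route must reach a1 and b2 and still end at c4 within 10 moves, so the order of the required stops is forced.
Route from a4: right 1 to b4, up 2 to b2, left 1 to a2, up 1 to a1, right 2 to c1, down 3 to c4 — 10 moves in all.
Check: all required cells visited; 10 ≤ 10 moves.

a4 -> b4 -> b3 -> b2 -> a2 -> a1 -> b1 -> c1 -> c2 -> c3 -> c4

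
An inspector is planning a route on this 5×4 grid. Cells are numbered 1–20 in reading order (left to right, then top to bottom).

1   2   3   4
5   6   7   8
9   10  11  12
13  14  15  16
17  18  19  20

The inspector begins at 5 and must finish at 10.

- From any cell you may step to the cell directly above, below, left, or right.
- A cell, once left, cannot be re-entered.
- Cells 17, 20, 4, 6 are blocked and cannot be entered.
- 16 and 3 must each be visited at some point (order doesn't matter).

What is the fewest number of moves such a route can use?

Any route passes through 16 and 3 in some order between 5 and 10. Summing Manhattan distances along each leg and taking the cheapest ordering (5 → 3 → 16 → 10) gives a lower bound of 3 + 4 + 3 = 10 moves.
A route of 10 moves achieves this: 5 → 1 → 2 → 3 → 7 → 11 → 12 → 16 → 15 → 14 → 10.
Since 10 matches the lower bound, it is optimal.

10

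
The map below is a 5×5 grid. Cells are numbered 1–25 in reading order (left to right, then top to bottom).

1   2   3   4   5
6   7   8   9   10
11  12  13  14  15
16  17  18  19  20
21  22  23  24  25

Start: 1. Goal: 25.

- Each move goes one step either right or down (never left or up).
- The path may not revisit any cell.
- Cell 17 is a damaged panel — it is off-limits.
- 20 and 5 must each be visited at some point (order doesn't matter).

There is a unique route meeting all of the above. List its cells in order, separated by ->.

1 -> 2 -> 3 -> 4 -> 5 -> 10 -> 15 -> 20 -> 25

Moves only go right or down, so the column and row indices never decrease.
Route from 1: 4× right (reaching 5), 4× down (reaching 25) — 8 moves in all.
Check: all required cells visited.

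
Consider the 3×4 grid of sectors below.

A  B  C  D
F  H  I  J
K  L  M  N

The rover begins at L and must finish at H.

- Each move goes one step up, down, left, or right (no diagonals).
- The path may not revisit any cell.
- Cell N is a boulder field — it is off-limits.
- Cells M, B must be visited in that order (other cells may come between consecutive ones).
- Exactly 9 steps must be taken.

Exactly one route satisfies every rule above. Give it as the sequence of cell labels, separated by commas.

L, M, I, J, D, C, B, A, F, H

The waypoints must appear in the order M, B, with no cell reused.
Route from L: right to M, up to I, right to J, up to D, 3× left (reaching A), down to F, right to H — 9 moves in all.
Check: order respected (M at step 1, B at step 6); 9 moves as required.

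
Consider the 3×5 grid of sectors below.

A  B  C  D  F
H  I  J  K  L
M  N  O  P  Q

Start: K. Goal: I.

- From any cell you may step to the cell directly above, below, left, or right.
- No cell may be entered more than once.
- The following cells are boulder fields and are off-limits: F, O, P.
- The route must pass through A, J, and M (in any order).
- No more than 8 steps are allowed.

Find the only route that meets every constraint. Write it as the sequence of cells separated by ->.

K -> J -> C -> B -> A -> H -> M -> N -> I

The 8-move cap with required stops at A, J, M leaves no slack for detours.
Route from K: left 1 to J, up 1 to C, left 2 to A, down 2 to M, right 1 to N, up 1 to I — 8 moves in all.
Check: all required cells visited; 8 ≤ 8 moves.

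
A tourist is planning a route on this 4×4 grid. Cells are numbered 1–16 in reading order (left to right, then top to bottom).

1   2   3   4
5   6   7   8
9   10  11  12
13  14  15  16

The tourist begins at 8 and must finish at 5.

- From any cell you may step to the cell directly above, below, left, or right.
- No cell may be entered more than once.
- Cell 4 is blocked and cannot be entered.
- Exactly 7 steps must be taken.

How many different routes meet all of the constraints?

Need simple routes of exactly 7 moves from 8 to 5 (Manhattan distance 3, so 2 moves are spent on a detour and 2 undoing it).
Branch systematically from the start, pruning whenever the remaining move budget drops below the Manhattan distance to 5 or differs from it in parity. Grouping the completions by first move — via 12: 15; via 7: 7 — and summing: 15 + 7 = 22.
That gives 22 routes.

22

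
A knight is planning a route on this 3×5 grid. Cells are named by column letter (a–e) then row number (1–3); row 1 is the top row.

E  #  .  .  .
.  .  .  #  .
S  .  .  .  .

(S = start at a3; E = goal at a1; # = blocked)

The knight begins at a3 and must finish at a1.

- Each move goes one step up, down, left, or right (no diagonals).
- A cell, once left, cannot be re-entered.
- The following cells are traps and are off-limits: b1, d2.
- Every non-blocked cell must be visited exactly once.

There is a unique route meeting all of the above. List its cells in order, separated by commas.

Need to visit all 13 open cells exactly once, starting at a3 and ending at a1.
Cell c1 has only two open neighbours (c2 and d1), so the path must pass straight through it: one of those is the cell it's entered from and the other is where it exits.
Route from a3: right 4 to e3, up 2 to e1, left 2 to c1, down 1 to c2, left 2 to a2, up 1 to a1 — 12 moves in all.
Check: all 13 open cells covered.

a3, b3, c3, d3, e3, e2, e1, d1, c1, c2, b2, a2, a1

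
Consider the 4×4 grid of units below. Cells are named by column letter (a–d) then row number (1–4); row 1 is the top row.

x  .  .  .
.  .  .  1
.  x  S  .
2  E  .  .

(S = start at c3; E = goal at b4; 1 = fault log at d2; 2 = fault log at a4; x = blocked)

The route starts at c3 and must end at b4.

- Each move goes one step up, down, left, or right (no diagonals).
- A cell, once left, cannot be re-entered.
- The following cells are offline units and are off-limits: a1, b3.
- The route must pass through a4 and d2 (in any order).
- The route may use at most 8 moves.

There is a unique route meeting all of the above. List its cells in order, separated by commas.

The budget equals the shortest possible length, so every move has to be on a shortest route through the required cells.
Route from c3: right 1 to d3, up 1 to d2, left 3 to a2, down 2 to a4, right 1 to b4 — 8 moves in all.
Check: all required cells visited; 8 ≤ 8 moves.

c3, d3, d2, c2, b2, a2, a3, a4, b4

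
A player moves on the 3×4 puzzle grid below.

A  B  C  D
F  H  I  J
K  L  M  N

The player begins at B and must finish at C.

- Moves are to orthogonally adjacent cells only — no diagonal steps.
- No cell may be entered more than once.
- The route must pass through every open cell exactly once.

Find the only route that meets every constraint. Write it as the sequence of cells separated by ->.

Need to visit all 12 open cells exactly once, starting at B and ending at C.
Route from B: left 1 to A, down 2 to K, right 1 to L, up 1 to H, right 1 to I, down 1 to M, right 1 to N, up 2 to D, left 1 to C — 11 moves in all.
Check: all 12 open cells covered.

B -> A -> F -> K -> L -> H -> I -> M -> N -> J -> D -> C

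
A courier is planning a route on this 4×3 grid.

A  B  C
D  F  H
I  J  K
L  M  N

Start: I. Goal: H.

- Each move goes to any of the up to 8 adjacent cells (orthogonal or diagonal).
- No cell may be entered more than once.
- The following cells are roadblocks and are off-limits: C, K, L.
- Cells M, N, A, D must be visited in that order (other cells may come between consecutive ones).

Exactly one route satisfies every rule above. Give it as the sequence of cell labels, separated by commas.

I, M, N, J, F, A, D, B, H

The waypoints must appear in the order M, N, A, D, with no cell reused.
Route from I: down-right 1 to M, right 1 to N, up-left 1 to J, up 1 to F, up-left 1 to A, down 1 to D, up-right 1 to B, down-right 1 to H — 8 moves in all.
Check: order respected (M at step 1, N at step 2, A at step 5, D at step 6).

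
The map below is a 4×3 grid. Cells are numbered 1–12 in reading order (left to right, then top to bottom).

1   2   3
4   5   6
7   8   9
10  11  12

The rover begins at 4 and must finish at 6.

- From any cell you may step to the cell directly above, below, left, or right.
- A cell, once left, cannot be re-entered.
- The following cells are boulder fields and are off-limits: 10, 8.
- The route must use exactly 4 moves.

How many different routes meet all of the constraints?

Need simple routes of exactly 4 moves from 4 to 6 (Manhattan distance 2, so 1 moves are spent on a detour and 1 undoing it).
Enumerating: 4 1 2 5 6 | 4 1 2 3 6 | 4 5 2 3 6.
That gives 3 routes.

3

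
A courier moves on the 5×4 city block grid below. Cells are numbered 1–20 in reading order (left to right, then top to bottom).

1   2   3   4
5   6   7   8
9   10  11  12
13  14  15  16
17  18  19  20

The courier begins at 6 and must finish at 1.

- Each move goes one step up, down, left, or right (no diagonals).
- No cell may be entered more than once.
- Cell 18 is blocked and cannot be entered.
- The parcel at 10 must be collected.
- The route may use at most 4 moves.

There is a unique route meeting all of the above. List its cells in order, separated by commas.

Any route must reach 10 and still end at 1 within 4 moves, so the order of the required stops is forced.
Route from 6: down to 10, left to 9, 2× up (reaching 1) — 4 moves in all.
Check: all required cells visited; 4 ≤ 4 moves.

6, 10, 9, 5, 1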